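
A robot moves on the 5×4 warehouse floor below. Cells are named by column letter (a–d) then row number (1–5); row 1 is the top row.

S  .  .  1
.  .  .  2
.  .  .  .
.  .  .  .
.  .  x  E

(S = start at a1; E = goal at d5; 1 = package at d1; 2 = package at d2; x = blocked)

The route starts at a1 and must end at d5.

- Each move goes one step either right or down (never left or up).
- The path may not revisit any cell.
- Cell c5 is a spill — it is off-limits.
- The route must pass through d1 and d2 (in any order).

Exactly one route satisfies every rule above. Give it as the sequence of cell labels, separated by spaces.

Moves only go right or down, so the column and row indices never decrease.
Route from a1: right 3 to d1, down 4 to d5 — 7 moves in all.
Check: all required cells visited.

a1 b1 c1 d1 d2 d3 d4 d5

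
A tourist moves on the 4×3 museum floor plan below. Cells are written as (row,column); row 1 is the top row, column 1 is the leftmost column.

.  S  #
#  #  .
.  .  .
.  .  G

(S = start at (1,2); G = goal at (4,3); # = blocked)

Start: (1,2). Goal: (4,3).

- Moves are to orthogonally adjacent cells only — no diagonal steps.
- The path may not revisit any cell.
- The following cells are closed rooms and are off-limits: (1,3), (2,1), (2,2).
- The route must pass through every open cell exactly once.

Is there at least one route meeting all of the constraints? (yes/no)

Cell (1,1) has only one open neighbour but is neither the start nor the goal, so a Hamiltonian route would have to both enter and leave it through the same neighbour — impossible without revisiting.

no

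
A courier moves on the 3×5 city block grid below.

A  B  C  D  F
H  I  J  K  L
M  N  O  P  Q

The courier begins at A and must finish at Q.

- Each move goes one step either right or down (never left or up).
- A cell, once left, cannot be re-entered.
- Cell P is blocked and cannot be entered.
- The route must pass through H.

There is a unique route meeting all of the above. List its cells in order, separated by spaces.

A H I J K L Q

Moves only go right or down, so the column and row indices never decrease.
Route from A: down 1 to H, right 4 to L, down 1 to Q — 6 moves in all.
Check: all required cells visited.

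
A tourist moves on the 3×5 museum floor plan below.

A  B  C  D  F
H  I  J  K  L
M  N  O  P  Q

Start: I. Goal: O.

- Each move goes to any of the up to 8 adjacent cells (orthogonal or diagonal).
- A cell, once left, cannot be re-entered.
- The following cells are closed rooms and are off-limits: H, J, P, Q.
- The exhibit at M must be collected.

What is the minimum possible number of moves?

3

Any route passes through M somewhere between I and O. Summing Chebyshev distances along the two legs (I → M → O) gives a lower bound of 1 + 2 = 3 moves.
A route of 3 moves achieves this: I → M → N → O.
Since 3 matches the lower bound, it is optimal.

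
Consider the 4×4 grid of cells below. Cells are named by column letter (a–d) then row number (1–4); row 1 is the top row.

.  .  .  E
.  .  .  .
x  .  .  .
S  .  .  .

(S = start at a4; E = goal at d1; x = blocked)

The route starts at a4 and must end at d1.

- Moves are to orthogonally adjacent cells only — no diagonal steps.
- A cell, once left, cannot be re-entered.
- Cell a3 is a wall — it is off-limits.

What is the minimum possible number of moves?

6

The Manhattan distance from a4 to d1 is |4−1| + |1−4| = 6, so at least 6 moves are needed.
A route of 6 moves achieves this: a4 → b4 → b3 → b2 → b1 → c1 → d1.
Since 6 matches the lower bound, it is optimal.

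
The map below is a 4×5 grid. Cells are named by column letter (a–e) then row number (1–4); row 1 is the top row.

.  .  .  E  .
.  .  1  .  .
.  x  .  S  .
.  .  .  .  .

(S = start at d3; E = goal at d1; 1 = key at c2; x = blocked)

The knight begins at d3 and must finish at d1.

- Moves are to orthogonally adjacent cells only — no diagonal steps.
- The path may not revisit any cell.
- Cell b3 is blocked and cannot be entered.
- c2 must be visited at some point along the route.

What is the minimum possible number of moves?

Any route passes through c2 somewhere between d3 and d1. Summing Manhattan distances along the two legs (d3 → c2 → d1) gives a lower bound of 2 + 2 = 4 moves.
A route of 4 moves achieves this: d3 → d2 → c2 → c1 → d1.
Since 4 matches the lower bound, it is optimal.

4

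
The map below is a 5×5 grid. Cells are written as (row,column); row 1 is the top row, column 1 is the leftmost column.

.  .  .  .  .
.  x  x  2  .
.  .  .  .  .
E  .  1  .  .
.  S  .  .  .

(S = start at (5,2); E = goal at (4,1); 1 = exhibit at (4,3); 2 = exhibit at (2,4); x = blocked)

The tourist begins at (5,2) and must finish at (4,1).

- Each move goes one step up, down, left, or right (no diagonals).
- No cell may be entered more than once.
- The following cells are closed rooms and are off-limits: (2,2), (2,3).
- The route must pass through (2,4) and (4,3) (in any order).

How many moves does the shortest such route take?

Any route passes through (2,4) and (4,3) in some order between (5,2) and (4,1). Summing Manhattan distances along each leg and taking the cheapest ordering ((5,2) → (4,3) → (2,4) → (4,1)) gives a lower bound of 2 + 3 + 5 = 10 moves.
The shortest route satisfying every rule uses 12 moves: (5,2) → (4,2) → (4,3) → (3,3) → (3,4) → (2,4) → (1,4) → (1,3) → (1,2) → (1,1) → (2,1) → (3,1) → (4,1).
The no-revisit rule (legs can't share cells) pushes the minimum above the 10-move bound; an exhaustive check rules out every length from 10 to 11, leaving 12 as the minimum.

12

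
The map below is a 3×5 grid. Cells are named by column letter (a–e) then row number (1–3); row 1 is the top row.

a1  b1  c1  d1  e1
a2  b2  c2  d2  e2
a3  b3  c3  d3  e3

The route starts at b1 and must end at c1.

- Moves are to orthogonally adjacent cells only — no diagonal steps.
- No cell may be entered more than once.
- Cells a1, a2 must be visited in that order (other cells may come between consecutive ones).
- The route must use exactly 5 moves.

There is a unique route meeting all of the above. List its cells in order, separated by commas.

b1, a1, a2, b2, c2, c1

The waypoints must appear in the order a1, a2, with no cell reused.
Route from b1: left 1 to a1, down 1 to a2, right 2 to c2, up 1 to c1 — 5 moves in all.
Check: order respected (a1 at step 1, a2 at step 2); 5 moves as required.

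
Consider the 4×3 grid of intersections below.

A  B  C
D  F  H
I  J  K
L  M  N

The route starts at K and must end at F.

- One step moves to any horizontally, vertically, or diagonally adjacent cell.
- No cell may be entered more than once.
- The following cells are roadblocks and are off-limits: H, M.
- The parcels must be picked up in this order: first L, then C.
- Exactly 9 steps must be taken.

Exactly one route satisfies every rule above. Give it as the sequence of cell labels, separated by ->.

K -> N -> J -> L -> I -> D -> A -> B -> C -> F

The waypoints must appear in the order L, C, with no cell reused.
Route from K: down 1 to N, up-left 1 to J, down-left 1 to L, up 3 to A, right 2 to C, down-left 1 to F — 9 moves in all.
Check: order respected (L at step 3, C at step 8); 9 moves as required.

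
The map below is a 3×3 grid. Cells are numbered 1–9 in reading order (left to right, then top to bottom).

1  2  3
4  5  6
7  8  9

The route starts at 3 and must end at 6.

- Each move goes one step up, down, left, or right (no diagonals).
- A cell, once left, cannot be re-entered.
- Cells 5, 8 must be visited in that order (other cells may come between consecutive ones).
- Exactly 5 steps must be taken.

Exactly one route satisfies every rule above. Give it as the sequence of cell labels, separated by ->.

The waypoints must appear in the order 5, 8, with no cell reused.
Route from 3: left 1 to 2, down 2 to 8, right 1 to 9, up 1 to 6 — 5 moves in all.
Check: order respected (5 at step 2, 8 at step 3); 5 moves as required.

3 -> 2 -> 5 -> 8 -> 9 -> 6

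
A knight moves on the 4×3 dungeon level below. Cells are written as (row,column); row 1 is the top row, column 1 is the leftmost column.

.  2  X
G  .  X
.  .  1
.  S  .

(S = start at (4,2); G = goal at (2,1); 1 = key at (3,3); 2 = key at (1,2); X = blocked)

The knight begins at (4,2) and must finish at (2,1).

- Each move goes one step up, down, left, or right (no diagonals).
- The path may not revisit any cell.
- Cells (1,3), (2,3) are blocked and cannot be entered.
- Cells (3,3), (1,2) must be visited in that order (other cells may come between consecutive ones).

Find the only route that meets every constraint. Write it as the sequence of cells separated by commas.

(4,2), (4,3), (3,3), (3,2), (2,2), (1,2), (1,1), (2,1)

The waypoints must appear in the order (3,3), (1,2), with no cell reused.
Route from (4,2): right to (4,3), up to (3,3), left to (3,2), 2× up (reaching (1,2)), left to (1,1), down to (2,1) — 7 moves in all.
Check: order respected (1 at step 2, 2 at step 5).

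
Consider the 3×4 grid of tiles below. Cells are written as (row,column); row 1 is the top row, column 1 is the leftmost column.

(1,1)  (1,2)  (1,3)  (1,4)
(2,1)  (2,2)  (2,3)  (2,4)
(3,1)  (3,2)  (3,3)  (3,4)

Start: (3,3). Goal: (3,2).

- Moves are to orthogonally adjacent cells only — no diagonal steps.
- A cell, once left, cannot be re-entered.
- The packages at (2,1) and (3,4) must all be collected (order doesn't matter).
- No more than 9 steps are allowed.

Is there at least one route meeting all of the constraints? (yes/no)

yes

One route that works: (3,3) → (3,4) → (2,4) → (2,3) → (2,2) → (2,1) → (3,1) → (3,2).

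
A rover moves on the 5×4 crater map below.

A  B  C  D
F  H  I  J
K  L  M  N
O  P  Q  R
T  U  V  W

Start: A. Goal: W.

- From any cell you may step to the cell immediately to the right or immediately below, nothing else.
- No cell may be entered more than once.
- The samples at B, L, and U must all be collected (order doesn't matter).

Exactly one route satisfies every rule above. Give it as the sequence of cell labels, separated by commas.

Moves only go right or down, so the column and row indices never decrease.
Route from A: right to B, 4× down (reaching U), 2× right (reaching W) — 7 moves in all.
Check: all required cells visited.

A, B, H, L, P, U, V, W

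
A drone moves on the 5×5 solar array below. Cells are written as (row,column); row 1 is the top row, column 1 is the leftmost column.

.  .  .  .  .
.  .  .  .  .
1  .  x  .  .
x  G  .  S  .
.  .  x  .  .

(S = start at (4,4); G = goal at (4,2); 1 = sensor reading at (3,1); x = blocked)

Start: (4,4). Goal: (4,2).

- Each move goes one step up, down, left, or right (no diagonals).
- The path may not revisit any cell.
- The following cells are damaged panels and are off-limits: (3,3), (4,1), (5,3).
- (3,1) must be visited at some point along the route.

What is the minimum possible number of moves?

8

Any route passes through (3,1) somewhere between (4,4) and (4,2). Summing Manhattan distances along the two legs ((4,4) → (3,1) → (4,2)) gives a lower bound of 4 + 2 = 6 moves.
The shortest route satisfying every rule uses 8 moves: (4,4) → (3,4) → (2,4) → (2,3) → (2,2) → (2,1) → (3,1) → (3,2) → (4,2).
The no-revisit rule (legs can't share cells) pushes the minimum above the 6-move bound; an exhaustive check rules out every length from 6 to 7, leaving 8 as the minimum.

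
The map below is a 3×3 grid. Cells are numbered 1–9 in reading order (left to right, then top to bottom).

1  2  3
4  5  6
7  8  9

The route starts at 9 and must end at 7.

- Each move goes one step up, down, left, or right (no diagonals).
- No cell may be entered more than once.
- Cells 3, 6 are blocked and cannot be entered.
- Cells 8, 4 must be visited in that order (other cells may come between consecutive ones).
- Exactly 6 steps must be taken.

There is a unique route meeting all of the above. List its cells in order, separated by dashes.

9 - 8 - 5 - 2 - 1 - 4 - 7

The waypoints must appear in the order 8, 4, with no cell reused.
Route from 9: left 1 to 8, up 2 to 2, left 1 to 1, down 2 to 7 — 6 moves in all.
Check: order respected (8 at step 1, 4 at step 5); 6 moves as required.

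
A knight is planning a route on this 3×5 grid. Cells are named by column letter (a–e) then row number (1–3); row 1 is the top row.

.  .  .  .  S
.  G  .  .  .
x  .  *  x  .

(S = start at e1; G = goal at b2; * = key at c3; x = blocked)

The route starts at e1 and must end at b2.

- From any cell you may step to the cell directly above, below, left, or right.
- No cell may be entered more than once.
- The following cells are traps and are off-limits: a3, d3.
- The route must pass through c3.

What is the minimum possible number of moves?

6

Any route passes through c3 somewhere between e1 and b2. Summing Manhattan distances along the two legs (e1 → c3 → b2) gives a lower bound of 4 + 2 = 6 moves.
A route of 6 moves achieves this: e1 → e2 → d2 → c2 → c3 → b3 → b2.
Since 6 matches the lower bound, it is optimal.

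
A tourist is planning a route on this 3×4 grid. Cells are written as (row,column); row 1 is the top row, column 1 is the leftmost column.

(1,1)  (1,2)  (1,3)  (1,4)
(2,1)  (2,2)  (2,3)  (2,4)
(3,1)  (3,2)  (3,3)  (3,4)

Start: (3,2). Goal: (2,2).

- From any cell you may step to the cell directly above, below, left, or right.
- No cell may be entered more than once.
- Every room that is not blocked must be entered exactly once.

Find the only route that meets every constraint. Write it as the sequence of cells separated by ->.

Need to visit all 12 open cells exactly once, starting at (3,2) and ending at (2,2).
Cell (1,1) has only two open neighbours ((2,1) and (1,2)), so the path must pass straight through it: one of those is the cell it's entered from and the other is where it exits.
Route from (3,2): left 1 to (3,1), up 2 to (1,1), right 3 to (1,4), down 2 to (3,4), left 1 to (3,3), up 1 to (2,3), left 1 to (2,2) — 11 moves in all.
Check: all 12 open cells covered.

(3,2) -> (3,1) -> (2,1) -> (1,1) -> (1,2) -> (1,3) -> (1,4) -> (2,4) -> (3,4) -> (3,3) -> (2,3) -> (2,2)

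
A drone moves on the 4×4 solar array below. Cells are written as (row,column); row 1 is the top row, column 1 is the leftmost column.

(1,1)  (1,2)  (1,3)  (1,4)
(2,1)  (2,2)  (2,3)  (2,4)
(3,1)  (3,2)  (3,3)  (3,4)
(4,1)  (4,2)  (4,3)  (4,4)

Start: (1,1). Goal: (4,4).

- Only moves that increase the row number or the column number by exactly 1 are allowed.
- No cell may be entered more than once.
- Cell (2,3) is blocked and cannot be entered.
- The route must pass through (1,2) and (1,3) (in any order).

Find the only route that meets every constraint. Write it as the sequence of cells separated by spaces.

(1,1) (1,2) (1,3) (1,4) (2,4) (3,4) (4,4)

Moves only go right or down, so the column and row indices never decrease.
Route from (1,1): right 3 to (1,4), down 3 to (4,4) — 6 moves in all.
Check: all required cells visited.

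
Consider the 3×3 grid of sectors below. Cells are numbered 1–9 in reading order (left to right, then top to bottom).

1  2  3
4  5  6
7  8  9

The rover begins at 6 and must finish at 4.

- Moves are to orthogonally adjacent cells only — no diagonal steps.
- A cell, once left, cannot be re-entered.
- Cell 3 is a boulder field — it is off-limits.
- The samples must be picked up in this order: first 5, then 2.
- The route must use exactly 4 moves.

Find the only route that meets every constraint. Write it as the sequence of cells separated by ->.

The waypoints must appear in the order 5, 2, with no cell reused.
Route from 6: left 1 to 5, up 1 to 2, left 1 to 1, down 1 to 4 — 4 moves in all.
Check: order respected (5 at step 1, 2 at step 2); 4 moves as required.

6 -> 5 -> 2 -> 1 -> 4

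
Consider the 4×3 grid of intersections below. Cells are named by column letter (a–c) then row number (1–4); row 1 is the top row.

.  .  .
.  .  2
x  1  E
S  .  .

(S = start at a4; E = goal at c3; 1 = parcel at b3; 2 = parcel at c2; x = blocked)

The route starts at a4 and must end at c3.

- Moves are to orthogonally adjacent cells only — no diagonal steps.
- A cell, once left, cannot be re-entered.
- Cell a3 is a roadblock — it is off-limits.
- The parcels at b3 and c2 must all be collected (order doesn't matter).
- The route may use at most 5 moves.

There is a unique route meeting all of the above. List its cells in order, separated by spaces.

a4 b4 b3 b2 c2 c3

Any route must reach b3 and c2 and still end at c3 within 5 moves, so the order of the required stops is forced.
Route from a4: right 1 to b4, up 2 to b2, right 1 to c2, down 1 to c3 — 5 moves in all.
Check: all required cells visited; 5 ≤ 5 moves.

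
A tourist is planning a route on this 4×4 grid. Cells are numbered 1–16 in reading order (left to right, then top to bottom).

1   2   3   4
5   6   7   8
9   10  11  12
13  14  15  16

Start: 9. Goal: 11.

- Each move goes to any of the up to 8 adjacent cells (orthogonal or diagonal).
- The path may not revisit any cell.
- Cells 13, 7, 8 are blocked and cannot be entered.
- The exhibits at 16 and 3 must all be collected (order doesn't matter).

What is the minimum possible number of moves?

Any route passes through 16 and 3 in some order between 9 and 11. Summing Chebyshev distances along each leg and taking the cheapest ordering (9 → 3 → 16 → 11) gives a lower bound of 2 + 3 + 1 = 6 moves.
The shortest route satisfying every rule uses 8 moves: 9 → 5 → 2 → 3 → 6 → 10 → 15 → 16 → 11.
The no-revisit rule (legs can't share cells) pushes the minimum above the 6-move bound; an exhaustive check rules out every length from 6 to 7, leaving 8 as the minimum.

8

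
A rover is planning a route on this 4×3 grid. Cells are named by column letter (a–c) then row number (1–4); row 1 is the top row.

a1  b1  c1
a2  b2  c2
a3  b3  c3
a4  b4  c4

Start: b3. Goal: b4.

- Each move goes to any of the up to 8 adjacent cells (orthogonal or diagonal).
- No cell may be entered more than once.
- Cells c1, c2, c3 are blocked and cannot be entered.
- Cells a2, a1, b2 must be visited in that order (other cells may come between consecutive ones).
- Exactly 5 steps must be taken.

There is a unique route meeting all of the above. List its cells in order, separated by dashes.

The waypoints must appear in the order a2, a1, b2, with no cell reused.
Route from b3: up-left to a2, up to a1, down-right to b2, down-left to a3, down-right to b4 — 5 moves in all.
Check: order respected (a2 at step 1, a1 at step 2, b2 at step 3); 5 moves as required.

b3 - a2 - a1 - b2 - a3 - b4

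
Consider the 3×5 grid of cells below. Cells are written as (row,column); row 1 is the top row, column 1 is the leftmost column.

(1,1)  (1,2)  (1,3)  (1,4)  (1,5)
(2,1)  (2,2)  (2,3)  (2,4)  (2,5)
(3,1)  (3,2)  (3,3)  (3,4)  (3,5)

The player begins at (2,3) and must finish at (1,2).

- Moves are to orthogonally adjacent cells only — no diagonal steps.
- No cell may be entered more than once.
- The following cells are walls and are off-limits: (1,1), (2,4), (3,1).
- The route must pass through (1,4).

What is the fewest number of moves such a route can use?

8

Any route passes through (1,4) somewhere between (2,3) and (1,2). Summing Manhattan distances along the two legs ((2,3) → (1,4) → (1,2)) gives a lower bound of 2 + 2 = 4 moves.
The shortest route satisfying every rule uses 8 moves: (2,3) → (3,3) → (3,4) → (3,5) → (2,5) → (1,5) → (1,4) → (1,3) → (1,2).
The bound of 4 isn't tight here; checking systematically, no route of length 4 through 7 satisfies every constraint (on a 4-connected grid the length of any start-to-goal walk has the same parity as the Manhattan bound, so only lengths 4, 6, 8, … need checking), so 8 is the minimum.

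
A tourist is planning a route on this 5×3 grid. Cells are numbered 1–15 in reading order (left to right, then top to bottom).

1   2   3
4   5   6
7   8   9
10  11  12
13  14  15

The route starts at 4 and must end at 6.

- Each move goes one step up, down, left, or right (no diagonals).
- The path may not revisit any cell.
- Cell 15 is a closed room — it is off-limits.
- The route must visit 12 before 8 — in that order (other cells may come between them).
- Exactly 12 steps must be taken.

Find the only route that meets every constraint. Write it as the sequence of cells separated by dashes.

The waypoints must appear in the order 12, 8, with no cell reused.
Route from 4: down 3 to 13, right 1 to 14, up 1 to 11, right 1 to 12, up 1 to 9, left 1 to 8, up 2 to 2, right 1 to 3, down 1 to 6 — 12 moves in all.
Check: order respected (12 at step 6, 8 at step 8); 12 moves as required.

4 - 7 - 10 - 13 - 14 - 11 - 12 - 9 - 8 - 5 - 2 - 3 - 6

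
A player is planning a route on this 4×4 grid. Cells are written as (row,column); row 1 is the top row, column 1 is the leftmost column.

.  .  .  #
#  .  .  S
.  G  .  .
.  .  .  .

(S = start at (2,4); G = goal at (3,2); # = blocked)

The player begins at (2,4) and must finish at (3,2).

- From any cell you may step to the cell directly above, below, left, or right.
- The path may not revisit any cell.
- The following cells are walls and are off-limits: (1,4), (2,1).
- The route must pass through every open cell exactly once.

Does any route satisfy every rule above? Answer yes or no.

no

Cell (1,1) has only one open neighbour but is neither the start nor the goal, so a Hamiltonian route would have to both enter and leave it through the same neighbour — impossible without revisiting.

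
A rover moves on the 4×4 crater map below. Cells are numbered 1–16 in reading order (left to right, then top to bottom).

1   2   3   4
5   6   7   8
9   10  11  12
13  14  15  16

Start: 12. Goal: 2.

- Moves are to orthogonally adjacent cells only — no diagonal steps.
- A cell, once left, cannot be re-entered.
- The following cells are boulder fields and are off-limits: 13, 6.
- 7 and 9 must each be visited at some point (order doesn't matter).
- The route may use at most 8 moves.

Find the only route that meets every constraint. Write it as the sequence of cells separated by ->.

The 8-move cap with required stops at 7, 9 leaves no slack for detours.
Route from 12: up to 8, left to 7, down to 11, 2× left (reaching 9), 2× up (reaching 1), right to 2 — 8 moves in all.
Check: all required cells visited; 8 ≤ 8 moves.

12 -> 8 -> 7 -> 11 -> 10 -> 9 -> 5 -> 1 -> 2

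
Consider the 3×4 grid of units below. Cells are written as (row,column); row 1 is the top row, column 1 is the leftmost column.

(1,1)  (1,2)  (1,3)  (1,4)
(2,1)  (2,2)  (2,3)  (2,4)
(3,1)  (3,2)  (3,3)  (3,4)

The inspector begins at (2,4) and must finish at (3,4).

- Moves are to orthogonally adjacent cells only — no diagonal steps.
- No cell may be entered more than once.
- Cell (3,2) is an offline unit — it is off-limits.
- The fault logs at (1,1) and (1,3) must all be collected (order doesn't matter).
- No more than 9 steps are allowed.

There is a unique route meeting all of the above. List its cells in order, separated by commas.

(2,4), (1,4), (1,3), (1,2), (1,1), (2,1), (2,2), (2,3), (3,3), (3,4)

The 9-move cap with required stops at (1,1), (1,3) leaves no slack for detours.
Route from (2,4): up to (1,4), 3× left (reaching (1,1)), down to (2,1), 2× right (reaching (2,3)), down to (3,3), right to (3,4) — 9 moves in all.
Check: all required cells visited; 9 ≤ 9 moves.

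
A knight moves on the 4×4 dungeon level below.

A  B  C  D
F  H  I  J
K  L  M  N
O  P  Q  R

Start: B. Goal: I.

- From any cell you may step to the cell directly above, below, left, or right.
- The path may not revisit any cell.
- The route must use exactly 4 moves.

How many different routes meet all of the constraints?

3

Need simple routes of exactly 4 moves from B to I (Manhattan distance 2, so 1 moves are spent on a detour and 1 undoing it).
Enumerating: B H L M I | B A F H I | B C D J I.
That gives 3 routes.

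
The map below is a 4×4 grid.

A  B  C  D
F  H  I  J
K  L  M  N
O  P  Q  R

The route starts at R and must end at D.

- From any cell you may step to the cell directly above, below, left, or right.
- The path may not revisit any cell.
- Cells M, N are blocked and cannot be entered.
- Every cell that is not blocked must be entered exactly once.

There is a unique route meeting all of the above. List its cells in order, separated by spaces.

R Q P O K L H F A B C I J D

Need to visit all 14 open cells exactly once, starting at R and ending at D.
Cell O has only two open neighbours (K and P), so the path must pass straight through it: one of those is the cell it's entered from and the other is where it exits.
Route from R: 3× left (reaching O), up to K, right to L, up to H, left to F, up to A, 2× right (reaching C), down to I, right to J, up to D — 13 moves in all.
Check: all 14 open cells covered.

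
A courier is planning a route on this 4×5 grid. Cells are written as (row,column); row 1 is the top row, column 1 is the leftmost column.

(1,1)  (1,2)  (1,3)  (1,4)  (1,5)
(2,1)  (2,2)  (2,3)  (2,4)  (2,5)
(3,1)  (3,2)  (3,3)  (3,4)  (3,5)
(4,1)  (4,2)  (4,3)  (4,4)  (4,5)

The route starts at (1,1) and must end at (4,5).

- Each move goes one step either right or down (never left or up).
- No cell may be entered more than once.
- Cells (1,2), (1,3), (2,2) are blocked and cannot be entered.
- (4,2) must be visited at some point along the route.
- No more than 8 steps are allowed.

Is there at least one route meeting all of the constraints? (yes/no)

yes

One route that works: (1,1) → (2,1) → (3,1) → (4,1) → (4,2) → (4,3) → (4,4) → (4,5).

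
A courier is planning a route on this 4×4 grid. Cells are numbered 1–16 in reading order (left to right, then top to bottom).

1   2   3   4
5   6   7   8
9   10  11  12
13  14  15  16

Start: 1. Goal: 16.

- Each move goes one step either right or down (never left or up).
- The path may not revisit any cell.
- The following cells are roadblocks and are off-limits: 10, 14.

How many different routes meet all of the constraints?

10

A right/down-only route from 1 to 16 makes exactly 3 down-moves and 3 right-moves in some order.
With no other constraints that would be C(6,3) = 20 routes.
Subtract routes through each blocked cell (inclusion–exclusion for overlaps): − through 10: 9 − through 14: 4 + through 10&14: 3 → 10.
That gives 10 routes.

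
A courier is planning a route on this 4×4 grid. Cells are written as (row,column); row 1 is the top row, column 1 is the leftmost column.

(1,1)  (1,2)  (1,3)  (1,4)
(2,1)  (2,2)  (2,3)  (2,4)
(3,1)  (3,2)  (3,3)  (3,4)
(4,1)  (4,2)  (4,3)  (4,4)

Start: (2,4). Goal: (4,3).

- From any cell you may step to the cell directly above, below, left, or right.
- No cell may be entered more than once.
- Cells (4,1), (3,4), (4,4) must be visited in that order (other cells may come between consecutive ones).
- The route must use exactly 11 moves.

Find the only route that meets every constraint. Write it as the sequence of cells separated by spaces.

The waypoints must appear in the order (4,1), (3,4), (4,4), with no cell reused.
Route from (2,4): 3× left (reaching (2,1)), 2× down (reaching (4,1)), right to (4,2), up to (3,2), 2× right (reaching (3,4)), down to (4,4), left to (4,3) — 11 moves in all.
Check: order respected ((4,1) at step 5, (3,4) at step 9, (4,4) at step 10); 11 moves as required.

(2,4) (2,3) (2,2) (2,1) (3,1) (4,1) (4,2) (3,2) (3,3) (3,4) (4,4) (4,3)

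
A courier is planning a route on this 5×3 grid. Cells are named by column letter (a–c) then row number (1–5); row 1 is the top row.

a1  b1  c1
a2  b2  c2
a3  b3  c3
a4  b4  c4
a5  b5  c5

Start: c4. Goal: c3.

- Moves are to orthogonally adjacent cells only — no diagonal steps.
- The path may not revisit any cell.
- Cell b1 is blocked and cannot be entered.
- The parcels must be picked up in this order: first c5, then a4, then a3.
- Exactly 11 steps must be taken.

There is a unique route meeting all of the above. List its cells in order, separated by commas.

c4, c5, b5, a5, a4, b4, b3, a3, a2, b2, c2, c3

The waypoints must appear in the order c5, a4, a3, with no cell reused.
Route from c4: down to c5, 2× left (reaching a5), up to a4, right to b4, up to b3, left to a3, up to a2, 2× right (reaching c2), down to c3 — 11 moves in all.
Check: order respected (c5 at step 1, a4 at step 4, a3 at step 7); 11 moves as required.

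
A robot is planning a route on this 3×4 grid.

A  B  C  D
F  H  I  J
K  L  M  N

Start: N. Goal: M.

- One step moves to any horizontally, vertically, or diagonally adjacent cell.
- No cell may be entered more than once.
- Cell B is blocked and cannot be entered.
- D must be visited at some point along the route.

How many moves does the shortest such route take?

4

Any route passes through D somewhere between N and M. Summing Chebyshev distances along the two legs (N → D → M) gives a lower bound of 2 + 2 = 4 moves.
A route of 4 moves achieves this: N → I → D → J → M.
Since 4 matches the lower bound, it is optimal.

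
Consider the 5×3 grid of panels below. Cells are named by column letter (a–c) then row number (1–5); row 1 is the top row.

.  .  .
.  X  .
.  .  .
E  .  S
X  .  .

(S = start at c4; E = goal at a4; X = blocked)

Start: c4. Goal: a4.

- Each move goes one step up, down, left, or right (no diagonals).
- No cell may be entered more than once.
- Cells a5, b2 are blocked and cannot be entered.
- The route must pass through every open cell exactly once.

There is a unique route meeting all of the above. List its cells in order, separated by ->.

Need to visit all 13 open cells exactly once, starting at c4 and ending at a4.
Cell b5 has only two open neighbours (b4 and c5), so the path must pass straight through it: one of those is the cell it's entered from and the other is where it exits.
Route from c4: down to c5, left to b5, 2× up (reaching b3), right to c3, 2× up (reaching c1), 2× left (reaching a1), 3× down (reaching a4) — 12 moves in all.
Check: all 13 open cells covered.

c4 -> c5 -> b5 -> b4 -> b3 -> c3 -> c2 -> c1 -> b1 -> a1 -> a2 -> a3 -> a4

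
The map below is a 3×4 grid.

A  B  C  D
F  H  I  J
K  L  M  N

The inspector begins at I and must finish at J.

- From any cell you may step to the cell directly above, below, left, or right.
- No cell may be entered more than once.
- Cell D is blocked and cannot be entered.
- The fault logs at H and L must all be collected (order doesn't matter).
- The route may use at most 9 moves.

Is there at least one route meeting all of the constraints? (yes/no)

yes

One route that works: I → H → L → M → N → J.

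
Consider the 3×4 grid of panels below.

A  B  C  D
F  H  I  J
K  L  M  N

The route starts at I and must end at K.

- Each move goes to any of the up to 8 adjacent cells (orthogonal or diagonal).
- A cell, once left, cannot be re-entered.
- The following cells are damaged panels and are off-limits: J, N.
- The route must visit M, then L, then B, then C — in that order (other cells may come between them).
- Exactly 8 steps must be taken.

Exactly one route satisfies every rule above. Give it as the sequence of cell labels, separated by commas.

I, M, L, F, A, B, C, H, K

The waypoints must appear in the order M, L, B, C, with no cell reused.
Route from I: down to M, left to L, up-left to F, up to A, 2× right (reaching C), 2× down-left (reaching K) — 8 moves in all.
Check: order respected (M at step 1, L at step 2, B at step 5, C at step 6); 8 moves as required.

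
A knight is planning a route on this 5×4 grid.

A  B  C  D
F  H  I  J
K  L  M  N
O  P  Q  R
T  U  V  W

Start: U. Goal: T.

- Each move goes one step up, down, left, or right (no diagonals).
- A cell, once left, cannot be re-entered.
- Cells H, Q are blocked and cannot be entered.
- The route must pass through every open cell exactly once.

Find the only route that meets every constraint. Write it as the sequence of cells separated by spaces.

U V W R N M I J D C B A F K L P O T

Need to visit all 18 open cells exactly once, starting at U and ending at T.
Route from U: 2× right (reaching W), 2× up (reaching N), left to M, up to I, right to J, up to D, 3× left (reaching A), 2× down (reaching K), right to L, down to P, left to O, down to T — 17 moves in all.
Check: all 18 open cells covered.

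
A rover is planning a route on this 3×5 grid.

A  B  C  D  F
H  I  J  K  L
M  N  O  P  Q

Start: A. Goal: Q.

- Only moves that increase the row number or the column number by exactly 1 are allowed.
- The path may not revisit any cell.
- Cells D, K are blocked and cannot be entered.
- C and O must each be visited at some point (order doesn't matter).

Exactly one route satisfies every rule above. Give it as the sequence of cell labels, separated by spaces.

A B C J O P Q

Moves only go right or down, so the column and row indices never decrease.
Route from A: right 2 to C, down 2 to O, right 2 to Q — 6 moves in all.
Check: all required cells visited.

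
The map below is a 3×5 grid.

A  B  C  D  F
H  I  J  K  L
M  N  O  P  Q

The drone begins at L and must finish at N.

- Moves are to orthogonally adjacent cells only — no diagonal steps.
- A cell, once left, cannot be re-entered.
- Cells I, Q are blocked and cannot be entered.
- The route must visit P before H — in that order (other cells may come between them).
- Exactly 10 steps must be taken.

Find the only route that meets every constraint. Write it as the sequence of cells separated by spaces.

L K P O J C B A H M N

The waypoints must appear in the order P, H, with no cell reused.
Route from L: left 1 to K, down 1 to P, left 1 to O, up 2 to C, left 2 to A, down 2 to M, right 1 to N — 10 moves in all.
Check: order respected (P at step 2, H at step 8); 10 moves as required.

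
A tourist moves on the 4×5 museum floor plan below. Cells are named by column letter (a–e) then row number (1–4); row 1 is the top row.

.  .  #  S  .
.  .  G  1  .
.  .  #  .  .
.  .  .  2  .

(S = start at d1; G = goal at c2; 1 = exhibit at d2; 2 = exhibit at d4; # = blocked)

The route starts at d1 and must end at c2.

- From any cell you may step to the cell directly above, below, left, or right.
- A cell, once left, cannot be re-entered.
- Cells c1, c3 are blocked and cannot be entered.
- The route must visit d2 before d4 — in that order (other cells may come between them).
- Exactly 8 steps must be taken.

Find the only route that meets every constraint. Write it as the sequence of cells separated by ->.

d1 -> d2 -> d3 -> d4 -> c4 -> b4 -> b3 -> b2 -> c2

The waypoints must appear in the order d2, d4, with no cell reused.
Route from d1: 3× down (reaching d4), 2× left (reaching b4), 2× up (reaching b2), right to c2 — 8 moves in all.
Check: order respected (1 at step 1, 2 at step 3); 8 moves as required.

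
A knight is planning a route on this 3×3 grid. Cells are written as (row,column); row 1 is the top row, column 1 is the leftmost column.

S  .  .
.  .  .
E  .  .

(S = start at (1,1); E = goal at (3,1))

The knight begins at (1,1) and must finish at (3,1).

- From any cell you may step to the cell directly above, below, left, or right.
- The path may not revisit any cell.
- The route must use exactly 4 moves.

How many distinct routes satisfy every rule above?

Need simple routes of exactly 4 moves from (1,1) to (3,1) (Manhattan distance 2, so 1 moves are spent on a detour and 1 undoing it).
Enumerating: (1,1) (2,1) (2,2) (3,2) (3,1) | (1,1) (1,2) (2,2) (3,2) (3,1) | (1,1) (1,2) (2,2) (2,1) (3,1).
That gives 3 routes.

3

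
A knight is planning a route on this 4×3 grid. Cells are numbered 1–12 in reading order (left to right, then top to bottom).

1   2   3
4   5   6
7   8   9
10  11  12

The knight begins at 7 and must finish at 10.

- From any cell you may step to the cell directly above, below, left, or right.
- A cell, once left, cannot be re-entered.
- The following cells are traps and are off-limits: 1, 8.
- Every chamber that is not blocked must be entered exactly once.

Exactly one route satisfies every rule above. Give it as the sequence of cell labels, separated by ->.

7 -> 4 -> 5 -> 2 -> 3 -> 6 -> 9 -> 12 -> 11 -> 10

Need to visit all 10 open cells exactly once, starting at 7 and ending at 10.
Cell 2 has only two open neighbours (5 and 3), so the path must pass straight through it: one of those is the cell it's entered from and the other is where it exits.
Route from 7: up 1 to 4, right 1 to 5, up 1 to 2, right 1 to 3, down 3 to 12, left 2 to 10 — 9 moves in all.
Check: all 10 open cells covered.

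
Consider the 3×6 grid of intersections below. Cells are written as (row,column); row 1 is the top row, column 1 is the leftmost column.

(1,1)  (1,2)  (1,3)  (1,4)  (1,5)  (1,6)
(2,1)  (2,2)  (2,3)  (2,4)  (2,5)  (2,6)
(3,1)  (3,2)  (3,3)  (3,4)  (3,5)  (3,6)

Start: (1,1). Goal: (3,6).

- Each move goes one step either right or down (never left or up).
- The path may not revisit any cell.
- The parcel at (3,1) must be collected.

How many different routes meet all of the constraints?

A right/down-only route from (1,1) to (3,6) makes exactly 2 down-moves and 5 right-moves in some order.
With no other constraints that would be C(7,2) = 21 routes.
Split at (3,1) and multiply the segment counts: (1,1)→(3,1): 1; (3,1)→(3,6): 1; product = 1.
That gives 1 route.

1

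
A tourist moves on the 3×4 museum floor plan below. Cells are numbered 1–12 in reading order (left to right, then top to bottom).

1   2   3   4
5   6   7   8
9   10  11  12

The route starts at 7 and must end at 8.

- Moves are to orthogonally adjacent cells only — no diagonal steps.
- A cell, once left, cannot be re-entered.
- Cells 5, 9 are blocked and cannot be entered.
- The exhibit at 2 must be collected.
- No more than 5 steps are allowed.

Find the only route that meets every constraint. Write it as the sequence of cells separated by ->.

Any route must reach 2 and still end at 8 within 5 moves, so the order of the required stops is forced.
Route from 7: left to 6, up to 2, 2× right (reaching 4), down to 8 — 5 moves in all.
Check: all required cells visited; 5 ≤ 5 moves.

7 -> 6 -> 2 -> 3 -> 4 -> 8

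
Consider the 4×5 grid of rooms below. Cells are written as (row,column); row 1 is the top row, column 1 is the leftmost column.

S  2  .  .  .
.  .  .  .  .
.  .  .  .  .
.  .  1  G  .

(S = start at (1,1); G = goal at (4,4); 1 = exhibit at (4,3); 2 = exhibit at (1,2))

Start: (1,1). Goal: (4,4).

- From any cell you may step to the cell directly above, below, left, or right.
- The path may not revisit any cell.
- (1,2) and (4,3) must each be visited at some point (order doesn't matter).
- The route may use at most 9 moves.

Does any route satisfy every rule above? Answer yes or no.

yes

One route that works: (1,1) → (1,2) → (2,2) → (3,2) → (4,2) → (4,3) → (4,4).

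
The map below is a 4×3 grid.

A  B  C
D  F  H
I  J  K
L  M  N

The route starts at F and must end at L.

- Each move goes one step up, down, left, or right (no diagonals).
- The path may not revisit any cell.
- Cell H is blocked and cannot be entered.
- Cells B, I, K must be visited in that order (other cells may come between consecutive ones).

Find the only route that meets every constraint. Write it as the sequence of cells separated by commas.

F, B, A, D, I, J, K, N, M, L

The waypoints must appear in the order B, I, K, with no cell reused.
Route from F: up to B, left to A, 2× down (reaching I), 2× right (reaching K), down to N, 2× left (reaching L) — 9 moves in all.
Check: order respected (B at step 1, I at step 4, K at step 6).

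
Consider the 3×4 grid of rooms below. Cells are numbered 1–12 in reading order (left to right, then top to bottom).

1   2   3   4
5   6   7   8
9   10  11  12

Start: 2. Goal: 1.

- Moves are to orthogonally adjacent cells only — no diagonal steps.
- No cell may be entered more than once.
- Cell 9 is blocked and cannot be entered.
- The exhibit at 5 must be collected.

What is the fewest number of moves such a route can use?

3

Any route passes through 5 somewhere between 2 and 1. Summing Manhattan distances along the two legs (2 → 5 → 1) gives a lower bound of 2 + 1 = 3 moves.
A route of 3 moves achieves this: 2 → 6 → 5 → 1.
Since 3 matches the lower bound, it is optimal.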